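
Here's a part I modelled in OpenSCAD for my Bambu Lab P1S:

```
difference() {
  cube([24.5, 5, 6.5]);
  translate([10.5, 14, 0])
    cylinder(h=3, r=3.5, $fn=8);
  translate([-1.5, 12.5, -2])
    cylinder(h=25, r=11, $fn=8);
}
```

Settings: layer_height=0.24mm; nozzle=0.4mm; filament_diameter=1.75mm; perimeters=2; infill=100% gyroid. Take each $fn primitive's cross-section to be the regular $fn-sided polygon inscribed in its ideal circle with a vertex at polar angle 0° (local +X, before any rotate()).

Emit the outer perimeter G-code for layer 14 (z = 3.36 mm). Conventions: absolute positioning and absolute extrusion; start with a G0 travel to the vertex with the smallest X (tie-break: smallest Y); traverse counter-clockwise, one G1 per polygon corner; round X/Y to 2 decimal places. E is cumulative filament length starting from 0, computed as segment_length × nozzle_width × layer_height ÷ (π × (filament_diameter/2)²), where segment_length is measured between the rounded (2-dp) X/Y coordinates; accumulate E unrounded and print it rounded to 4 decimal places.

At z = 3.36 mm: the cube (footprint 24.5×5) is included at this height; the cylinder at (10.5, 14) is not intersected at this z (z outside [0, 3]); the r=11 cylinder at (-1.5, 12.5) contributes a regular 8-gon of circumradius 11; After the difference (first − rest): starting from the 24.5×5 cube, the r=11 cylinder at (-1.5, 12.5) partially overlaps it — only the 9.93 mm² overlap (of its 342.24 mm²) is removed, clipping the outline — 1 connected region. The outline is a single polygon with 6 vertices. Extrusion per mm of travel: 0.4 × 0.24 / (π × 0.875²) = 0.039912. Accumulating E over each segment gives final E = 2.2681.

G0 X0.00 Y0.00 Z3.36
G1 X24.50 Y0.00 E0.9778
G1 X24.50 Y5.00 E1.1774
G1 X6.39 Y5.00 E1.9002
G1 X6.28 Y4.72 E1.9122
G1 X0.00 Y2.12 E2.1835
G1 X0.00 Y0.00 E2.2681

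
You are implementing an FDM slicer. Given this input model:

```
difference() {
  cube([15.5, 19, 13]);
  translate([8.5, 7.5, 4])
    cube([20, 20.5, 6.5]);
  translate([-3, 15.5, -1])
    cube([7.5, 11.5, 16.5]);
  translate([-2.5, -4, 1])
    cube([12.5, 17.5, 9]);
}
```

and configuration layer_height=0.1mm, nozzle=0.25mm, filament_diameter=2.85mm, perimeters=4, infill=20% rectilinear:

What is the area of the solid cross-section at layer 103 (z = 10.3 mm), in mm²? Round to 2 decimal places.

198.25 mm²

At z = 10.3 mm: the cube (footprint 15.5×19) is included at this height (area 294.50 mm²); the cube at (8.5, 7.5) (footprint 20×20.5) is included at this height (area 410.00 mm²); the 7.5×11.5 cube at (-3, 15.5) contributes its full rectangle (area 86.25 mm²); the cube at (-2.5, -4) does not reach this height (z outside [1, 10]); After the difference (first − rest): starting from the 15.5×19 cube (294.50 mm²), the 20×20.5 cube at (8.5, 7.5) partially overlaps it — only the 80.50 mm² overlap (of its 410.00 mm²) is removed, clipping the outline; the 7.5×11.5 cube at (-3, 15.5) partially overlaps it — only the 15.75 mm² overlap (of its 86.25 mm²) is removed, clipping the outline — area = 198.25 mm². Overall, the cross-section is a single solid region. Net area = 198.25 mm².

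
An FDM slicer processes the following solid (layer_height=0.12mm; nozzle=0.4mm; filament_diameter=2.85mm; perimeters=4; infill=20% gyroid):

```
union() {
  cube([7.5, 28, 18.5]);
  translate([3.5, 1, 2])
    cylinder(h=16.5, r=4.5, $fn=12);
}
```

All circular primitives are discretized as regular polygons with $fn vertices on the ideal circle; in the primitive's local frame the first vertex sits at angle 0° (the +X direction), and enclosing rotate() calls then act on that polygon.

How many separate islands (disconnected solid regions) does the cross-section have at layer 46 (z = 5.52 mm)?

At z = 5.52 mm: the cube (footprint 7.5×28) is included at this height; the r=4.5 cylinder at (3.5, 1) contributes a regular 12-gon of circumradius 4.5; Taking the union: the regions partially overlap (shared area 35.76 mm²), so overlapping operands fuse into one piece — 1 connected region. Overall, the cross-section is a single solid region. Island count = 1.

1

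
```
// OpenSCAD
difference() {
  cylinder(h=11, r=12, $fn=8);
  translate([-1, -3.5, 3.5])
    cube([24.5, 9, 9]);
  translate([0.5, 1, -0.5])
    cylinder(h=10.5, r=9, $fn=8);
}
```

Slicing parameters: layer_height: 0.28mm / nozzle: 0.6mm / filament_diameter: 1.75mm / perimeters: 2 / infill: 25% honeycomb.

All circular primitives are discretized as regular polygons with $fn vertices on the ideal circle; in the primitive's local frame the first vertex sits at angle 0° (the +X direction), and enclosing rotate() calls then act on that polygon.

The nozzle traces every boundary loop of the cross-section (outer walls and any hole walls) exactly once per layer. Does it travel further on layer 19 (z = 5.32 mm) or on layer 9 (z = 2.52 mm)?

layer 9 (z = 2.52 mm)

Layer 19 (z = 5.32): the r=12 cylinder contributes a regular 8-gon of circumradius 12 (perimeter = 2·8·12.000·sin(180°/8) = 73.48 mm); the cube at (-1, -3.5) is present — its section is the full 24.5×9 rectangle (perimeter 67.00 mm); the r=9 cylinder at (0.5, 1) contributes a regular 8-gon of circumradius 9 (perimeter = 2·8·9.000·sin(180°/8) = 55.11 mm); After the difference (first − rest): starting from the r=12 cylinder, the 24.5×9 cube at (-1, -3.5) partially overlaps it — only the 108.20 mm² overlap (of its 220.50 mm²) is removed, clipping the outline; the r=9 cylinder at (0.5, 1) partially overlaps it — only the 142.99 mm² overlap (of its 229.10 mm²) is removed, clipping the outline — boundary = 114.10 mm. So its perimeter = 114.10 mm. Layer 9 (z = 2.52): the r=12 cylinder gives a regular 8-gon of circumradius 12 (constant along its height) (perimeter = 2·8·12.000·sin(180°/8) = 73.48 mm); the cube at (-1, -3.5) does not reach this height (z outside [3.5, 12.5]); the r=9 cylinder at (0.5, 1) contributes a regular 8-gon of circumradius 9 (perimeter = 2·8·9.000·sin(180°/8) = 55.11 mm); After the difference (first − rest): starting from the r=12 cylinder, the r=9 cylinder at (0.5, 1) lies wholly inside it (removes its full 229.10 mm² and its 55.11 mm outline becomes a hole wall) — boundary (outer + 1 inner loop) = 128.58 mm. So its perimeter = 128.58 mm. Layer 9 is larger (128.58 vs 114.10 mm).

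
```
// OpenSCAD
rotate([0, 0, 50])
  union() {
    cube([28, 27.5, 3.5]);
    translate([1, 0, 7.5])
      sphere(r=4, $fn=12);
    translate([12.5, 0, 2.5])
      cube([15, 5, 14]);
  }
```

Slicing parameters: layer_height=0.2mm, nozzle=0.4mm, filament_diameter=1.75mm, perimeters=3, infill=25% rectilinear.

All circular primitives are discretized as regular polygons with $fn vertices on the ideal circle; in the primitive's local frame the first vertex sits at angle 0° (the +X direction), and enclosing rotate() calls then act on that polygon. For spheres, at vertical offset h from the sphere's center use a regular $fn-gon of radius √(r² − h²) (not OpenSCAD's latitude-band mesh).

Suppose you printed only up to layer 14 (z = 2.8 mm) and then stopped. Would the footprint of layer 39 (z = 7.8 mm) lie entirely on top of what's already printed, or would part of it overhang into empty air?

part overhangs

Compare the two slices. At z = 2.8: the cube is present — its section is the full 28×27.5 rectangle (area 770.00 mm²); the sphere at (1, 0) is not intersected at this z (|z−center|=4.700 > r=4); the cube at (12.5, 0) (footprint 15×5) is included at this height (area 75.00 mm²); Taking the union: the 15×5 cube at (12.5, 0) lies entirely inside the 28×27.5 cube, so the union is just the 28×27.5 cube — area = 770.00 mm²; (whole slice rotated 50° about Z — lengths, areas and connectivity unchanged). At z = 7.8: the cube is absent (z outside [0, 3.5]); the r=4 sphere at (1, 0) contributes a regular 12-gon of circumradius √(4²−0.3²) = 3.989 (area = (12/2)·3.989²·sin(360°/12) = 47.73 mm²); the cube at (12.5, 0) is present — its section is the full 15×5 rectangle (area 75.00 mm²); Combining (union): the 2 present regions are separate (no shared area or edge), so areas and boundary lengths simply add and each stays a separate island — area = 122.73 mm²; (rotated 50° about Z; rotation is an isometry so areas/perimeters/island counts are preserved). Checking containment: at z = 7.8 the cross-section extends beyond the z = 2.8 cross-section by about 31.94 mm².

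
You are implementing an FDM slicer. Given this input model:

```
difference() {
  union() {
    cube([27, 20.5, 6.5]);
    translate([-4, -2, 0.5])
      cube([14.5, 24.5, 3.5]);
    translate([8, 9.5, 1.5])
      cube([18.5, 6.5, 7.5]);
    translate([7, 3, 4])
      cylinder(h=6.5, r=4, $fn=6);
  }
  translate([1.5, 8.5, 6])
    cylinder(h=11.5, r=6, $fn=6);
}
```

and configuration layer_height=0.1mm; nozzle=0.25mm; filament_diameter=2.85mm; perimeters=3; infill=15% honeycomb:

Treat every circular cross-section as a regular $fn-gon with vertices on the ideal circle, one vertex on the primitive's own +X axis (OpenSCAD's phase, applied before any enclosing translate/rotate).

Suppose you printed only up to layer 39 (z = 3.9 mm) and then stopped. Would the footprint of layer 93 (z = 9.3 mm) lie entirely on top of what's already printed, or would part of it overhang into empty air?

Compare the two slices. At z = 3.9: the 27×20.5 cube contributes its full rectangle (area 553.50 mm²); the cube at (-4, -2) is present — its section is the full 14.5×24.5 rectangle (area 355.25 mm²); the cube at (8, 9.5) is present — its section is the full 18.5×6.5 rectangle (area 120.25 mm²); the cylinder at (7, 3) does not reach this height (z outside [4, 10.5]); Merging all regions: the regions partially overlap — summed areas 1029.00 mm² minus the doubly-counted overlap 335.50 mm² gives 693.50 mm² — area = 693.50 mm²; the cylinder at (1.5, 8.5) is absent (z outside [6, 17.5]); Taking the first minus the rest: none of the subtracted shapes is present at this height, so that combined region is unchanged — area = 693.50 mm². At z = 9.3: the cube is not intersected at this z (z outside [0, 6.5]); the cube at (-4, -2) does not reach this height (z outside [0.5, 4]); the cube at (8, 9.5) is not intersected at this z (z outside [1.5, 9]); the r=4 cylinder at (7, 3) contributes a regular 6-gon of circumradius 4 (area = (6/2)·4.000²·sin(360°/6) = 41.57 mm²); Merging all regions: only the r=4 cylinder at (7, 3) is present, so the union is just that shape — area = 41.57 mm²; the r=6 cylinder at (1.5, 8.5) gives a regular 6-gon of circumradius 6 (constant along its height) (area = (6/2)·6.000²·sin(360°/6) = 93.53 mm²); After the difference (first − rest): starting from the result so far (41.57 mm²), the r=6 cylinder at (1.5, 8.5) partially overlaps it — only the 4.19 mm² overlap (of its 93.53 mm²) is removed, clipping the outline — area = 37.38 mm². Checking containment: the cross-section at z = 9.3 is a subset of the cross-section at z = 3.9.

entirely on top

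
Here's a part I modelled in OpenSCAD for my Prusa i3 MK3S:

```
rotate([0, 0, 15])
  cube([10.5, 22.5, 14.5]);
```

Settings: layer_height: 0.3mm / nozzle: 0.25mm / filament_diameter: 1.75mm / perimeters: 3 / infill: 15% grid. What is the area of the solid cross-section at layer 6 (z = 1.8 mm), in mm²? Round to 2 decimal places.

236.25 mm²

At z = 1.8 mm: the cube is present — its section is the full 10.5×22.5 rectangle (area 236.25 mm²); (whole slice rotated 15° about Z — lengths, areas and connectivity unchanged). Overall, the cross-section is a single solid region. Net area = 236.25 mm².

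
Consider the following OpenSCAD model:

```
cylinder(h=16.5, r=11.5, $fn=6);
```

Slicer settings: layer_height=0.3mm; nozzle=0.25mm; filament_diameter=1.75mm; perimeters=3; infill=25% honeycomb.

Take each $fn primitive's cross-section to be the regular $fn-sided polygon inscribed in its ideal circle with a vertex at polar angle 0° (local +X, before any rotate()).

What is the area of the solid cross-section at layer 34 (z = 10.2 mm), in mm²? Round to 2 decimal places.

343.60 mm²

At z = 10.2 mm: the r=11.5 cylinder contributes a regular 6-gon of circumradius 11.5 (area = (6/2)·11.500²·sin(360°/6) = 343.60 mm²). Overall, the cross-section is a single solid region. Net area = 343.60 mm².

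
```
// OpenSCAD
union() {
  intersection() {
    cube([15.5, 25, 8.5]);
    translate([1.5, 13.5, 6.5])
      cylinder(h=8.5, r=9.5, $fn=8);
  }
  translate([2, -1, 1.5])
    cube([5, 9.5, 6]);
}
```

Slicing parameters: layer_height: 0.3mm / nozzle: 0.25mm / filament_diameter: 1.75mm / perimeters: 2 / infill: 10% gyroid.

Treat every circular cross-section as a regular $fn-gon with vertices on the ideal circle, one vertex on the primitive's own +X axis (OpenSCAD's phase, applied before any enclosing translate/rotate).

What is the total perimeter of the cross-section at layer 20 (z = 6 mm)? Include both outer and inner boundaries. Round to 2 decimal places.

29.00 mm

At z = 6 mm: the cube (footprint 15.5×25) is included at this height (perimeter 81.00 mm); the cylinder at (1.5, 13.5) is absent (z outside [6.5, 15]); After intersecting: at least one operand is absent at this height, so nothing remains; the cube at (2, -1) (footprint 5×9.5) is included at this height (perimeter 29.00 mm); Combining (union): only the 5×9.5 cube at (2, -1) is present, so the union is just that shape — boundary = 29.00 mm. Overall, the cross-section is a single solid region. Total boundary length (outer) = 29.00 mm.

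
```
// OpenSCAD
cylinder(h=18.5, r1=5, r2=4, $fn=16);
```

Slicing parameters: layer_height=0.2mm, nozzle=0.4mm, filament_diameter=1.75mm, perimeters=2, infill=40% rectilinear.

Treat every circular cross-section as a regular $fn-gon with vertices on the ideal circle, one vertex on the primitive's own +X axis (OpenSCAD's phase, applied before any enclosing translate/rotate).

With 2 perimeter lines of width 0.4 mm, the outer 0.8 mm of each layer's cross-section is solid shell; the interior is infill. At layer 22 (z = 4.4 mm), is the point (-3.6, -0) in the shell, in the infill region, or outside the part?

infill

At z = 4.4 mm: the cone (r1=5→r2=4) has section circumradius 4.762 here — a regular 16-gon. Overall, the cross-section is a single solid region. The nearest boundary edge runs (-4.76, 0.00)→(-4.40, -1.82); distance from the point to it = 1.14 mm. The point is inside the cross-section and 1.14 mm from the nearest boundary — more than the 0.8 mm shell width (2 × 0.4), so it's in the infill interior.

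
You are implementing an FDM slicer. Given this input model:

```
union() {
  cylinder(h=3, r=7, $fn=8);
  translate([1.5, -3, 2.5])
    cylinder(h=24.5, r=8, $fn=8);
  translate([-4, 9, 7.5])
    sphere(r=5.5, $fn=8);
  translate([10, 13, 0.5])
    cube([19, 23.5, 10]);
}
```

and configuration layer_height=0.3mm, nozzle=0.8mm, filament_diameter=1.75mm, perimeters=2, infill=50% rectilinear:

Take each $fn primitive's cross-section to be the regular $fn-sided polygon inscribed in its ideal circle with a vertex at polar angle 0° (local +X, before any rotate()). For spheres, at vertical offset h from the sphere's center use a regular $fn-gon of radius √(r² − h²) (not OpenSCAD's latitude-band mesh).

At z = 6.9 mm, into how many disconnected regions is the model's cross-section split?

3

At z = 6.9 mm: the cylinder is absent (z outside [0, 3]); the r=8 cylinder at (1.5, -3) contributes a regular 8-gon of circumradius 8; the r=5.5 sphere at (-4, 9) slices to a regular 8-gon of circumradius 5.467 (√(r²−h²) with h=0.6 from center); the cube at (10, 13) (footprint 19×23.5) is included at this height; Taking the union: the 3 present regions are separate (no shared area or edge), so areas and boundary lengths simply add and each stays a separate island — 3 connected regions. The result has 3 disconnected regions.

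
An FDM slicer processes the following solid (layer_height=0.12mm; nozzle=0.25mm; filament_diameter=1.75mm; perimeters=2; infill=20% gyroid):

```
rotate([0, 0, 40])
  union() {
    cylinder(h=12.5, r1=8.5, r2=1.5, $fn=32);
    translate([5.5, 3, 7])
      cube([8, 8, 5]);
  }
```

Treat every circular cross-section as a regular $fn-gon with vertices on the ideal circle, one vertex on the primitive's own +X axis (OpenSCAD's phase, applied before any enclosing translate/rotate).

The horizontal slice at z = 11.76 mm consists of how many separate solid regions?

At z = 11.76 mm: the cone contributes a regular 32-gon of circumradius 1.914 (interpolated between r1=8.5 and r2=1.5 at t=0.941); the cube at (5.5, 3) (footprint 8×8) is included at this height; Combining (union): the 2 present regions are separate (no shared area or edge), so areas and boundary lengths simply add and each stays a separate island — 2 connected regions; (rotated 40° about Z; rotation is an isometry so areas/perimeters/island counts are preserved). The result has 2 disconnected regions.

2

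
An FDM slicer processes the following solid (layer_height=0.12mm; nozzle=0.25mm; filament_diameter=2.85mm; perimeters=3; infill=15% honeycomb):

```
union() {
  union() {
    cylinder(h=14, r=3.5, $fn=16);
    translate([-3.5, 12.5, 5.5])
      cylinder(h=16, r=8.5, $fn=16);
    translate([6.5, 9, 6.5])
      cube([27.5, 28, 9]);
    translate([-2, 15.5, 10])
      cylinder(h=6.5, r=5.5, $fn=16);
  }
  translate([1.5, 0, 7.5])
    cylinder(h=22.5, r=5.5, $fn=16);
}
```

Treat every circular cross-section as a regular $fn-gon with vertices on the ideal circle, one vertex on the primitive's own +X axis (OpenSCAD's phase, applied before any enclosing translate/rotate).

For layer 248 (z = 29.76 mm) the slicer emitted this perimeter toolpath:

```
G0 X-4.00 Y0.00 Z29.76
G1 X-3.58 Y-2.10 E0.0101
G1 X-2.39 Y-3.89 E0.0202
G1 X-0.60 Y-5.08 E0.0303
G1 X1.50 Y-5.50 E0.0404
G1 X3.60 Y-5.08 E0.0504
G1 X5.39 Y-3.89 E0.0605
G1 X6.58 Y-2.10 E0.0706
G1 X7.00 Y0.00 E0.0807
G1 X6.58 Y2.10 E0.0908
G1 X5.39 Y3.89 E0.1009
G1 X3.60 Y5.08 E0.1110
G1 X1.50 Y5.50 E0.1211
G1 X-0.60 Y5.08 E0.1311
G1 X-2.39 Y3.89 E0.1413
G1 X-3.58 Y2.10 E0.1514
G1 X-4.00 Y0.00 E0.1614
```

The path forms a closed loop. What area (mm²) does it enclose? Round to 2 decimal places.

92.57 mm²

Apply the shoelace formula to the sequence of (X, Y) vertices; enclosed area = 92.57 mm².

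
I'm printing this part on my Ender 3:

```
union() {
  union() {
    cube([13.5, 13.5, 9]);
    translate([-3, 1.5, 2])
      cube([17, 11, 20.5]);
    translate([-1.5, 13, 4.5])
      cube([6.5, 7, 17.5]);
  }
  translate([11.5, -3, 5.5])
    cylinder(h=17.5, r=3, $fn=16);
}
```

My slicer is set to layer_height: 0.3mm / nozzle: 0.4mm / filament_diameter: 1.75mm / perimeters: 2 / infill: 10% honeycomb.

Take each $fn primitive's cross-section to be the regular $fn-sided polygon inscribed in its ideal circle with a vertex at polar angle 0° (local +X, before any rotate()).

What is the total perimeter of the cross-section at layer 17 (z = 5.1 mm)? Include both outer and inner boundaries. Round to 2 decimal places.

At z = 5.1 mm: the 13.5×13.5 cube contributes its full rectangle (perimeter 54.00 mm); the cube at (-3, 1.5) (footprint 17×11) is included at this height (perimeter 56.00 mm); the cube at (-1.5, 13) is present — its section is the full 6.5×7 rectangle (perimeter 27.00 mm); Merging all regions: the regions partially overlap (shared area 151.00 mm²), so the edge portions inside another operand are dropped and the merged outline is re-measured after clipping — boundary = 77.00 mm; the cylinder at (11.5, -3) does not reach this height (z outside [5.5, 23]); Taking the union: only the result so far is present, so the union is just that shape — boundary = 77.00 mm. Overall, the cross-section is a single solid region. Total boundary length (outer) = 77.00 mm.

77.00 mm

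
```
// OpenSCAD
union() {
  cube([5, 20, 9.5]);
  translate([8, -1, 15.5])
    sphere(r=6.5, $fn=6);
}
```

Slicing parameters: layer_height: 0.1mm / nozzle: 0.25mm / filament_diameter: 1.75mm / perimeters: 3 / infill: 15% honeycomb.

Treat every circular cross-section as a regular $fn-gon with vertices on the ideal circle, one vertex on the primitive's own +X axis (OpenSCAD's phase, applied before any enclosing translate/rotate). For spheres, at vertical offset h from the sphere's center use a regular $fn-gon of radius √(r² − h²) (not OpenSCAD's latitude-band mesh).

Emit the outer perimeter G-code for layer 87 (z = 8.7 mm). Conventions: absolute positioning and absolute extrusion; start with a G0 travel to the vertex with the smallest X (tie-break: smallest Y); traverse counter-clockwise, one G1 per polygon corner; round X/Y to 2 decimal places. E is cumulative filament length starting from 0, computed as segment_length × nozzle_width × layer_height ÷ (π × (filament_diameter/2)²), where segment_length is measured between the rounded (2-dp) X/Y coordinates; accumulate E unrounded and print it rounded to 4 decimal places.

G0 X0.00 Y0.00 Z8.70
G1 X5.00 Y0.00 E0.0520
G1 X5.00 Y20.00 E0.2598
G1 X0.00 Y20.00 E0.3118
G1 X0.00 Y0.00 E0.5197

At z = 8.7 mm: the 5×20 cube contributes its full rectangle; the sphere at (8, -1) is not intersected at this z (|z−center|=6.800 > r=6.5); Combining (union): only the 5×20 cube is present, so the union is just that shape — 1 connected region. The outline is a single polygon with 4 vertices. Extrusion per mm of travel: 0.25 × 0.1 / (π × 0.875²) = 0.010394. Accumulating E over each segment gives final E = 0.5197.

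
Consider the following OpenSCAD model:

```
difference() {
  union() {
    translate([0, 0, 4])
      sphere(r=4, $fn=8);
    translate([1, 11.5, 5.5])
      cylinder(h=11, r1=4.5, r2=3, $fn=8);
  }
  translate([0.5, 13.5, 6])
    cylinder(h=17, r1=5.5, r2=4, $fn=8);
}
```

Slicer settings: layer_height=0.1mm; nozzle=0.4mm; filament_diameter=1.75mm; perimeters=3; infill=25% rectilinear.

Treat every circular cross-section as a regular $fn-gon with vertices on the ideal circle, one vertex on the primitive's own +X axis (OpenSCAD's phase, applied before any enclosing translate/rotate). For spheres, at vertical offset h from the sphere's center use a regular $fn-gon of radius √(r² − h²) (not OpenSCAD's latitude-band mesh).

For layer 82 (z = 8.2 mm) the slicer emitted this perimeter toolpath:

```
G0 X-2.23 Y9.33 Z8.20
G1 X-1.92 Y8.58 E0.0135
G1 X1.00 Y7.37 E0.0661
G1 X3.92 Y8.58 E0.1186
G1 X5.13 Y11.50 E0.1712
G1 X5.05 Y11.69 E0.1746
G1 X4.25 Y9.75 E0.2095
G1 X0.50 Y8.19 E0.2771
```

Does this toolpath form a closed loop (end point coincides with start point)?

no

Start point (G0): (-2.23, 9.33). End point (last G1): the path does not return to the start — open.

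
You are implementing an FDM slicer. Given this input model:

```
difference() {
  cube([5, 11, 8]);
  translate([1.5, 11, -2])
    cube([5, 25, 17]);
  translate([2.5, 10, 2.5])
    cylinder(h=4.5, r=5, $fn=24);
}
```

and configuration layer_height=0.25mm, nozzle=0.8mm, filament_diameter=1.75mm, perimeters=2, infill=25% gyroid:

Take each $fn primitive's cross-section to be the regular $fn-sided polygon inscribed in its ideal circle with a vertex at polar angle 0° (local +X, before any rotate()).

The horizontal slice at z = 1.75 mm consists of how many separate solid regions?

1

At z = 1.75 mm: the cube is present — its section is the full 5×11 rectangle; the cube at (1.5, 11) is present — its section is the full 5×25 rectangle; the cylinder at (2.5, 10) does not reach this height (z outside [2.5, 7]); Taking the first minus the rest: starting from the 5×11 cube, the 5×25 cube at (1.5, 11) misses the remaining region (no effect) — 1 connected region. The result has 1 disconnected region.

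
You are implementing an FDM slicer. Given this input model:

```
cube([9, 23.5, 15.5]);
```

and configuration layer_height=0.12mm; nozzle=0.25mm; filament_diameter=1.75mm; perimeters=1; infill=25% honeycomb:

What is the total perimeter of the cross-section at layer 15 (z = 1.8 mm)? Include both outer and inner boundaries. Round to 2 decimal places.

At z = 1.8 mm: the cube (footprint 9×23.5) is included at this height (perimeter 65.00 mm). Overall, the cross-section is a single solid region. Total boundary length (outer) = 65.00 mm.

65.00 mm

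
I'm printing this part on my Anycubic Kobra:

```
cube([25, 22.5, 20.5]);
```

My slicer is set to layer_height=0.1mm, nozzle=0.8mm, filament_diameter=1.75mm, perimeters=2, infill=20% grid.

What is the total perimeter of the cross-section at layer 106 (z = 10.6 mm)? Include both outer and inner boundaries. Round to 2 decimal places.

At z = 10.6 mm: the cube is present — its section is the full 25×22.5 rectangle (perimeter 95.00 mm). Overall, the cross-section is a single solid region. Total boundary length (outer) = 95.00 mm.

95.00 mm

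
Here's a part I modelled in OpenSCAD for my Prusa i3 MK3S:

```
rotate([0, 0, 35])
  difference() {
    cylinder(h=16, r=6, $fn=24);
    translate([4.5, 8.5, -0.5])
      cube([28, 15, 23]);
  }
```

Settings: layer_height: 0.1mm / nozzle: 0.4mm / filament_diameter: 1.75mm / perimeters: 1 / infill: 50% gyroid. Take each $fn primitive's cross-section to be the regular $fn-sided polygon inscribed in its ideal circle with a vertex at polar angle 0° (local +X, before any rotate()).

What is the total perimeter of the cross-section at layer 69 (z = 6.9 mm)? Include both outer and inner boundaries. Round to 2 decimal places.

37.59 mm

At z = 6.9 mm: the cylinder: section is a regular 24-gon, circumradius r=6 (perimeter = 2·24·6.000·sin(180°/24) = 37.59 mm); the cube at (4.5, 8.5) (footprint 28×15) is included at this height (perimeter 86.00 mm); Taking the first minus the rest: starting from the r=6 cylinder, the 28×15 cube at (4.5, 8.5) misses the remaining region (no effect) — boundary = 37.59 mm; (whole slice rotated 35° about Z — lengths, areas and connectivity unchanged). Overall, the cross-section is a single solid region. Total boundary length (outer) = 37.59 mm.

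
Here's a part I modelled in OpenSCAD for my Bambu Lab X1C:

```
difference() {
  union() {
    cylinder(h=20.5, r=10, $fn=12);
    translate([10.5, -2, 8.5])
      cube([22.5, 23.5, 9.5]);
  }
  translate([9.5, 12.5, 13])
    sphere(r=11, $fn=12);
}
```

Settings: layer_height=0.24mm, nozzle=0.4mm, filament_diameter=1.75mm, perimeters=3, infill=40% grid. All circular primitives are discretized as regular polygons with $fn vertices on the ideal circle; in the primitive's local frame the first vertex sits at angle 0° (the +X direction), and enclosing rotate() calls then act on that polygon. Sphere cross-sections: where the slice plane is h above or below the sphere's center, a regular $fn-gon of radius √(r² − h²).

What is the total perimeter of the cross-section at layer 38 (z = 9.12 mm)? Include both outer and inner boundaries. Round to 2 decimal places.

157.13 mm

At z = 9.12 mm: the cylinder: section is a regular 12-gon, circumradius r=10 (perimeter = 2·12·10.000·sin(180°/12) = 62.12 mm); the 22.5×23.5 cube at (10.5, -2) contributes its full rectangle (perimeter 92.00 mm); Combining (union): the 2 present regions are separate (no shared area or edge), so areas and boundary lengths simply add and each stays a separate island — boundary = 154.12 mm; the sphere at (9.5, 12.5): section is a regular 12-gon, circumradius = √(r²−h²) = √(11²−3.88²) = 10.293 (perimeter = 2·12·10.293·sin(180°/12) = 63.94 mm); Subtracting the remaining from the first: starting from that combined region, the r=11 sphere at (9.5, 12.5) partially overlaps it — only the 170.75 mm² overlap (of its 317.84 mm²) is removed, clipping the outline — boundary = 157.13 mm. Overall, the cross-section has 2 separate islands. Total boundary length (outer) = 157.13 mm.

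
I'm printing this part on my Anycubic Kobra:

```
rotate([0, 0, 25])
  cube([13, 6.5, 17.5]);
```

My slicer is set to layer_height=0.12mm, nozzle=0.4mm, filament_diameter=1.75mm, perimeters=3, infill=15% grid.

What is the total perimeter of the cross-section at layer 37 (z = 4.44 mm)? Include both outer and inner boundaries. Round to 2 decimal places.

At z = 4.44 mm: the 13×6.5 cube contributes its full rectangle (perimeter 39.00 mm); (rotated 25° about Z; rotation is an isometry so areas/perimeters/island counts are preserved). Overall, the cross-section is a single solid region. Total boundary length (outer) = 39.00 mm.

39.00 mm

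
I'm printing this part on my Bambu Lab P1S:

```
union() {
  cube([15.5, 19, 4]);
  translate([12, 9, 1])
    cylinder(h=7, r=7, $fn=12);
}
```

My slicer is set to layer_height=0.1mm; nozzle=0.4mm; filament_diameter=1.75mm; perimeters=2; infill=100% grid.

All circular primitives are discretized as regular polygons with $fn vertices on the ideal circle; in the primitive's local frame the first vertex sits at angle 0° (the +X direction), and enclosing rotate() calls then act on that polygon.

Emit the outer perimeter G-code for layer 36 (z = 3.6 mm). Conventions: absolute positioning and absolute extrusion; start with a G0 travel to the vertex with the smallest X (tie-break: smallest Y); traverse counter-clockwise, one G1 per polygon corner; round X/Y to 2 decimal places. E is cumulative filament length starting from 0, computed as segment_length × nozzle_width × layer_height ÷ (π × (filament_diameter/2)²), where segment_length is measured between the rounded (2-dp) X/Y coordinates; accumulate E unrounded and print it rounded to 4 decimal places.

G0 X0.00 Y0.00 Z3.60
G1 X15.50 Y0.00 E0.2578
G1 X15.50 Y2.94 E0.3067
G1 X18.06 Y5.50 E0.3669
G1 X19.00 Y9.00 E0.4271
G1 X18.06 Y12.50 E0.4874
G1 X15.50 Y15.06 E0.5476
G1 X15.50 Y19.00 E0.6131
G1 X0.00 Y19.00 E0.8709
G1 X0.00 Y0.00 E1.1869

At z = 3.6 mm: the cube is present — its section is the full 15.5×19 rectangle; the r=7 cylinder at (12, 9) gives a regular 12-gon of circumradius 7 (constant along its height); Combining (union): the regions partially overlap (shared area 119.22 mm²), so overlapping operands fuse into one piece — 1 connected region. The outline is a single polygon with 9 vertices. Extrusion per mm of travel: 0.4 × 0.1 / (π × 0.875²) = 0.016630. Accumulating E over each segment gives final E = 1.1869.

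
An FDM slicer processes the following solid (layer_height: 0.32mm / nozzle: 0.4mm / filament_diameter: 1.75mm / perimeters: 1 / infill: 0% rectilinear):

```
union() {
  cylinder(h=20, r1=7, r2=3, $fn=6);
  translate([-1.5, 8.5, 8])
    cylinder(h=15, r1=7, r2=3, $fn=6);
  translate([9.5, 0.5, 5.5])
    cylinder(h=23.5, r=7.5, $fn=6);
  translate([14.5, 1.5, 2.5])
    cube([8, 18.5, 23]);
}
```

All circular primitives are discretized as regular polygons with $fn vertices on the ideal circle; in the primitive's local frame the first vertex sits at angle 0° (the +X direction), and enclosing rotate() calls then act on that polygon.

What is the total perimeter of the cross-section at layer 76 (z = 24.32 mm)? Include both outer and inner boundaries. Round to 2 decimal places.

At z = 24.32 mm: the cone is absent (z outside [0, 20]); the cone at (-1.5, 8.5) does not reach this height (z outside [8, 23]); the r=7.5 cylinder at (9.5, 0.5) gives a regular 6-gon of circumradius 7.5 (constant along its height) (perimeter = 2·6·7.500·sin(180°/6) = 45.00 mm); the cube at (14.5, 1.5) is present — its section is the full 8×18.5 rectangle (perimeter 53.00 mm); Combining (union): the regions partially overlap (shared area 3.20 mm²), so the edge portions inside another operand are dropped and the merged outline is re-measured after clipping — boundary = 88.90 mm. Overall, the cross-section is a single solid region. Total boundary length (outer) = 88.90 mm.

88.90 mm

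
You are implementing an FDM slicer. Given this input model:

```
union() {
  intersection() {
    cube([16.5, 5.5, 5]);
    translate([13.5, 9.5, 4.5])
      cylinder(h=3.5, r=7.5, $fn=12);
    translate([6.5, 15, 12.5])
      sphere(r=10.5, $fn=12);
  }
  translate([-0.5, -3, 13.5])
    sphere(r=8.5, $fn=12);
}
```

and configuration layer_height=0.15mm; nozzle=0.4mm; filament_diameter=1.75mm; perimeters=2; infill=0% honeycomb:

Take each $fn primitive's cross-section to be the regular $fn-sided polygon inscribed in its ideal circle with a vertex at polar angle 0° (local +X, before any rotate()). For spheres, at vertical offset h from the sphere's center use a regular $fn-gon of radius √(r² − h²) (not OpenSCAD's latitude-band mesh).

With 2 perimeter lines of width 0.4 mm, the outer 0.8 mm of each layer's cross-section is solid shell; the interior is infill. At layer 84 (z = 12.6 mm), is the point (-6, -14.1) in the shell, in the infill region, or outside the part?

outside

At z = 12.6 mm: the cube is absent (z outside [0, 5]); the cylinder at (13.5, 9.5) is not intersected at this z (z outside [4.5, 8]); the r=10.5 sphere at (6.5, 15) contributes a regular 12-gon of circumradius √(10.5²−0.1²) = 10.500; Keeping only the common overlap: at least one operand is absent at this height, so nothing remains; the r=8.5 sphere at (-0.5, -3) contributes a regular 12-gon of circumradius √(8.5²−0.9²) = 8.452; Merging all regions: only the r=8.5 sphere at (-0.5, -3) is present, so the union is just that shape — 1 connected region. Overall, the cross-section is a single solid region. The nearest boundary edge runs (-7.82, -7.23)→(-4.73, -10.32); distance from the point to it = 3.99 mm. The point is not inside any of the regions above, so it lies outside the cross-section (3.99 mm from the nearest boundary).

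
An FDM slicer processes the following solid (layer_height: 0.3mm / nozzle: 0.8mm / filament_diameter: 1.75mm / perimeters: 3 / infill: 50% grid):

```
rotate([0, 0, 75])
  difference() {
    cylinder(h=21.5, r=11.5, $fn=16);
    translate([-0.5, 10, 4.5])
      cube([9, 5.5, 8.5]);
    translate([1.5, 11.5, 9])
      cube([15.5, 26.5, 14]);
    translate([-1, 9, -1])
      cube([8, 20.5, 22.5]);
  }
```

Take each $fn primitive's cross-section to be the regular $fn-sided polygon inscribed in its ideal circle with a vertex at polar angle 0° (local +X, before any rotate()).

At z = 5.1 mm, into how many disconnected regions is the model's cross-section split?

1

At z = 5.1 mm: the cylinder: section is a regular 16-gon, circumradius r=11.5; the cube at (-0.5, 10) (footprint 9×5.5) is included at this height; the cube at (1.5, 11.5) is not intersected at this z (z outside [9, 23]); the 8×20.5 cube at (-1, 9) contributes its full rectangle; After the difference (first − rest): starting from the r=11.5 cylinder, the 9×5.5 cube at (-0.5, 10) partially overlaps it — only the 5.69 mm² overlap (of its 49.50 mm²) is removed, clipping the outline; the 8×20.5 cube at (-1, 9) partially overlaps it — only the 7.76 mm² overlap (of its 164.00 mm²) is removed, clipping the outline — 1 connected region; (rotated 75° about Z; rotation is an isometry so areas/perimeters/island counts are preserved). The result has 1 disconnected region.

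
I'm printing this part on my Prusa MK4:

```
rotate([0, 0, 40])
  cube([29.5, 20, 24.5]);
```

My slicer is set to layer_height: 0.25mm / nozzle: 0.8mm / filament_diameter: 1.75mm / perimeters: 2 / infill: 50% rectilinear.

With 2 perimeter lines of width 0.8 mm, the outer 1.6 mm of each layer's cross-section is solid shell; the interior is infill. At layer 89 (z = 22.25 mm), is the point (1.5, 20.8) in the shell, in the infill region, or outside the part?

infill

At z = 22.25 mm: the 29.5×20 cube contributes its full rectangle; (rotated 40° about Z; rotation is an isometry so areas/perimeters/island counts are preserved). Overall, the cross-section is a single solid region. Undo the 40° rotation: the query point maps to (14.519, 14.970) in the un-rotated model frame. The nearest boundary edge runs (29.50, 20.00)→(0.00, 20.00); distance from the point to it = 5.03 mm. The point is inside the cross-section and 5.03 mm from the nearest boundary — more than the 1.6 mm shell width (2 × 0.8), so it's in the infill interior.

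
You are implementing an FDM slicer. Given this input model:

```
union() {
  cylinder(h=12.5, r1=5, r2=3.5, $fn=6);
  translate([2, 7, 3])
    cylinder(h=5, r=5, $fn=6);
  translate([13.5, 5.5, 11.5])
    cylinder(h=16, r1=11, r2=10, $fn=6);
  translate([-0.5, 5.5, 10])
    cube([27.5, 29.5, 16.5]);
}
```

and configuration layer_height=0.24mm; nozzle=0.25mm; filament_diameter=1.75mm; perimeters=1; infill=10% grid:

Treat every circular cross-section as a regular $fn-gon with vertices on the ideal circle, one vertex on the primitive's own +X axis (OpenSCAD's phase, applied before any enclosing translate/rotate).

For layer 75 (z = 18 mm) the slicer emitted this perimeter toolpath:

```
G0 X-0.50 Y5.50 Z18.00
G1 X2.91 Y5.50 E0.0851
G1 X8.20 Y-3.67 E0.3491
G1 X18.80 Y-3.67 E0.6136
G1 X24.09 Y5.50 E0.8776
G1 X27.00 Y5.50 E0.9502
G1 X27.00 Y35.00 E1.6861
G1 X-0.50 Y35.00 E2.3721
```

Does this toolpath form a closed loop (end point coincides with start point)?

Start point (G0): (-0.50, 5.50). End point (last G1): the path does not return to the start — open.

no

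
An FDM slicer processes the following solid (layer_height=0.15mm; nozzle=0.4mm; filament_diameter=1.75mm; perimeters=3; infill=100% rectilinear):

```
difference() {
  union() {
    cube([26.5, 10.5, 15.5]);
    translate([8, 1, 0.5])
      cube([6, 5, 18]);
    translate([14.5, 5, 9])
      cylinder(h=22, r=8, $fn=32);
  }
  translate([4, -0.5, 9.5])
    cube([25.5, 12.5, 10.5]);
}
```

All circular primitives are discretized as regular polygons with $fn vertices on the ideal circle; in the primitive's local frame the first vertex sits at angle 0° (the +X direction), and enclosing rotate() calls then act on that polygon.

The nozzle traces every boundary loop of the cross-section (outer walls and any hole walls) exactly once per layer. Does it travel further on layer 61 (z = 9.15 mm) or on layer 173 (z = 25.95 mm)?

layer 61 (z = 9.15 mm)

Layer 61 (z = 9.15): the 26.5×10.5 cube contributes its full rectangle (perimeter 74.00 mm); the 6×5 cube at (8, 1) contributes its full rectangle (perimeter 22.00 mm); the r=8 cylinder at (14.5, 5) contributes a regular 32-gon of circumradius 8 (perimeter = 2·32·8.000·sin(180°/32) = 50.18 mm); Taking the union: the regions partially overlap (shared area 184.31 mm²), so the edge portions inside another operand are dropped and the merged outline is re-measured after clipping — boundary = 77.23 mm; the cube at (4, -0.5) is absent (z outside [9.5, 20]); After the difference (first − rest): none of the subtracted shapes is present at this height, so that combined region is unchanged — boundary = 77.23 mm. So its perimeter = 77.23 mm. Layer 173 (z = 25.95): the cube is not intersected at this z (z outside [0, 15.5]); the cube at (8, 1) does not reach this height (z outside [0.5, 18.5]); the r=8 cylinder at (14.5, 5) gives a regular 32-gon of circumradius 8 (constant along its height) (perimeter = 2·32·8.000·sin(180°/32) = 50.18 mm); Taking the union: only the r=8 cylinder at (14.5, 5) is present, so the union is just that shape — boundary = 50.18 mm; the cube at (4, -0.5) is not intersected at this z (z outside [9.5, 20]); Subtracting the remaining from the first: none of the subtracted shapes is present at this height, so the result so far is unchanged — boundary = 50.18 mm. So its perimeter = 50.18 mm. Layer 61 is larger (77.23 vs 50.18 mm).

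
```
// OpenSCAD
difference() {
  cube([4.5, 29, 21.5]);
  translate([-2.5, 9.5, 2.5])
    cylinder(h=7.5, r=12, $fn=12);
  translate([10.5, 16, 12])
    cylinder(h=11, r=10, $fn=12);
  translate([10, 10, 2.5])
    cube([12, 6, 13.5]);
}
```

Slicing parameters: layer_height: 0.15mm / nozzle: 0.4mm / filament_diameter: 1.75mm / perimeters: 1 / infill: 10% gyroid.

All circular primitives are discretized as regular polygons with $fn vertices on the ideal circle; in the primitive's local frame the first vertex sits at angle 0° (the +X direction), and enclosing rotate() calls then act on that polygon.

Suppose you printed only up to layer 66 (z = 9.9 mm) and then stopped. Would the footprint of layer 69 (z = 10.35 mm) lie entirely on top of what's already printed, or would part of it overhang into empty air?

part overhangs

Compare the two slices. At z = 9.9: the cube is present — its section is the full 4.5×29 rectangle (area 130.50 mm²); the r=12 cylinder at (-2.5, 9.5) contributes a regular 12-gon of circumradius 12 (area = (12/2)·12.000²·sin(360°/12) = 432.00 mm²); the cylinder at (10.5, 16) is absent (z outside [12, 23]); the 12×6 cube at (10, 10) contributes its full rectangle (area 72.00 mm²); Taking the first minus the rest: starting from the 4.5×29 cube (130.50 mm²), the r=12 cylinder at (-2.5, 9.5) partially overlaps it — only the 90.65 mm² overlap (of its 432.00 mm²) is removed, clipping the outline; the 12×6 cube at (10, 10) misses the remaining region (no effect) — area = 39.85 mm². At z = 10.35: the cube (footprint 4.5×29) is included at this height (area 130.50 mm²); the cylinder at (-2.5, 9.5) does not reach this height (z outside [2.5, 10]); the cylinder at (10.5, 16) is not intersected at this z (z outside [12, 23]); the cube at (10, 10) is present — its section is the full 12×6 rectangle (area 72.00 mm²); Taking the first minus the rest: starting from the 4.5×29 cube (130.50 mm²), the 12×6 cube at (10, 10) misses the remaining region (no effect) — area = 130.50 mm². Checking containment: at z = 10.35 the cross-section extends beyond the z = 9.9 cross-section by about 90.65 mm².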